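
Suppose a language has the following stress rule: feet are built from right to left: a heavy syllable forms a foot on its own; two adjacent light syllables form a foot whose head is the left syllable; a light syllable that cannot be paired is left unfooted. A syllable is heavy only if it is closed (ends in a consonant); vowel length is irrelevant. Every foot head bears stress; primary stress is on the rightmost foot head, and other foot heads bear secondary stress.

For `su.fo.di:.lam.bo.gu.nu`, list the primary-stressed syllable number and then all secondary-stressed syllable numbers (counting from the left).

Weights: 1 su L, 2 fo L, 3 di: L, 4 lam H, 5 bo L, 6 gu L, 7 nu L.
Parse right to left (heavy = foot alone; LL = one foot; stranded L unfooted): su (ˈfo.di:) (ˈlam) bo (ˈgu.nu).
Foot heads: 2, 4, 6.
Primary stress on the rightmost head = syllable 6.
Secondary stress on 2, 4: su.ˌfo.di:.ˌlam.bo.ˈgu.nu.

primary 6, secondary 2, 4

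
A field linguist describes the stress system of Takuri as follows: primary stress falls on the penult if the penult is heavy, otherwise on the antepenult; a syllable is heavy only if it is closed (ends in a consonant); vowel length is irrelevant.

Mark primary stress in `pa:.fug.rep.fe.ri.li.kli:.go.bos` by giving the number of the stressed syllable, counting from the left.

Weights: 7 kli: L, 8 go L, 9 bos H.
The penult (syllable 8, go) is light, so stress falls on the antepenult (syllable 7, kli:).
Primary stress: syllable 7 → pa:.fug.rep.fe.ri.li.ˈkli:.go.bos.

7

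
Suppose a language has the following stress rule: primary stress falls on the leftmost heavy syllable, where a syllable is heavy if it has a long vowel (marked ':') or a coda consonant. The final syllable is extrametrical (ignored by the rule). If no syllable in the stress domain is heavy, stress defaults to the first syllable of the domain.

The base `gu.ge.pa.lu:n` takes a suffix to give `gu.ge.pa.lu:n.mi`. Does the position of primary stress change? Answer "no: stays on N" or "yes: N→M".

yes: 1→4

Base `gu.ge.pa.lu:n` (4 syllables):
  The final syllable (4, lu:n) is extrametrical; the stress domain is syllables 1–3.
  Weights: 1 gu L, 2 ge L, 3 pa L.
  No heavy syllable in the domain; default to the first syllable of the domain = syllable 1.
  → primary stress on syllable 1.
Suffixed `gu.ge.pa.lu:n.mi` (5 syllables):
  The final syllable (5, mi) is extrametrical; the stress domain is syllables 1–4.
  Weights: 1 gu L, 2 ge L, 3 pa L, 4 lu:n H.
  Heavy syllables in the domain: 4. The leftmost is syllable 4 (lu:n).
  → primary stress on syllable 4.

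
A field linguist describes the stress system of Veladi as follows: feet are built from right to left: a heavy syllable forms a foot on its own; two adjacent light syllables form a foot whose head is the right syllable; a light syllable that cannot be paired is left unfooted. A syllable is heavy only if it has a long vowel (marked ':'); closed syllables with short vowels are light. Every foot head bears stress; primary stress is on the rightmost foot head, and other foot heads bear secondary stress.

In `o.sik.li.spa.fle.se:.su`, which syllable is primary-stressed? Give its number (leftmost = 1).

Weights: 1 o L, 2 sik L, 3 li L, 4 spa L, 5 fle L, 6 se: H, 7 su L.
Parse right to left (heavy = foot alone; LL = one foot; stranded L unfooted): o (sik.ˈli) (spa.ˈfle) (ˈse:) su.
Foot heads: 3, 5, 6.
Primary stress on the rightmost head = syllable 6.
Primary stress: syllable 6 → o.sik.li.spa.fle.ˈse:.su.

6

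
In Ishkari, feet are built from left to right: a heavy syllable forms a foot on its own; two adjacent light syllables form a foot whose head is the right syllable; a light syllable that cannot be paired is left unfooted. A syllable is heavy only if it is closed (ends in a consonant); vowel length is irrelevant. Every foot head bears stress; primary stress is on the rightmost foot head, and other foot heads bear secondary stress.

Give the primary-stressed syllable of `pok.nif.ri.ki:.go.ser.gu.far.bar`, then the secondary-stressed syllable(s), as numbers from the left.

primary 9, secondary 1, 2, 4, 6, 8

Weights: 1 pok H, 2 nif H, 3 ri L, 4 ki: L, 5 go L, 6 ser H, 7 gu L, 8 far H, 9 bar H.
Parse left to right (heavy = foot alone; LL = one foot; stranded L unfooted): (ˈpok) (ˈnif) (ri.ˈki:) go (ˈser) gu (ˈfar) (ˈbar).
Foot heads: 1, 2, 4, 6, 8, 9.
Primary stress on the rightmost head = syllable 9.
Secondary stress on 1, 2, 4, 6, 8: ˌpok.ˌnif.ri.ˌki:.go.ˌser.gu.ˌfar.ˈbar.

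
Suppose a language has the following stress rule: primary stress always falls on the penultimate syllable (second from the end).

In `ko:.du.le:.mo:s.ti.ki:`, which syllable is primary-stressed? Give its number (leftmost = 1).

5

The word has 6 syllables; the penultimate syllable (second from the end) is syllable 5 (ti).
Primary stress: syllable 5 → ko:.du.le:.mo:s.ˈti.ki:.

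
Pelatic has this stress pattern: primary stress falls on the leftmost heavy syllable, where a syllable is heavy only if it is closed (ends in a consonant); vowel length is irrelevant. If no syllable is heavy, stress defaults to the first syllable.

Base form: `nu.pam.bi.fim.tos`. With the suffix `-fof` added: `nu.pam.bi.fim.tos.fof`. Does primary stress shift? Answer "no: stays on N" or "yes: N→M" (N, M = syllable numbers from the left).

no: stays on 2

Base `nu.pam.bi.fim.tos` (5 syllables):
  Weights: 1 nu L, 2 pam H, 3 bi L, 4 fim H, 5 tos H.
  Heavy syllables in the domain: 2, 4, 5. The leftmost is syllable 2 (pam).
  → primary stress on syllable 2.
Suffixed `nu.pam.bi.fim.tos.fof` (6 syllables):
  Weights: 1 nu L, 2 pam H, 3 bi L, 4 fim H, 5 tos H, 6 fof H.
  Heavy syllables in the domain: 2, 4, 5, 6. The leftmost is syllable 2 (pam).
  → primary stress on syllable 2.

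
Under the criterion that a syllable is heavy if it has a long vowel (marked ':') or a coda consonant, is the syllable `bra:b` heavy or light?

heavy

`bra:b`: long vowel, closed (coda /b/). Long vowel and closed → heavy.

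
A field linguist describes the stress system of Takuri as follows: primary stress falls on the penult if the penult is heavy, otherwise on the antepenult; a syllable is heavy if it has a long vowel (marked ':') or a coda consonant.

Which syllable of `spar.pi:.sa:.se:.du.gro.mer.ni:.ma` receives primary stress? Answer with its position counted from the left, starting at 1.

Weights: 7 mer H, 8 ni: H, 9 ma L.
The penult (syllable 8, ni:) is heavy, so it takes stress.
Primary stress: syllable 8 → spar.pi:.sa:.se:.du.gro.mer.ˈni:.ma.

8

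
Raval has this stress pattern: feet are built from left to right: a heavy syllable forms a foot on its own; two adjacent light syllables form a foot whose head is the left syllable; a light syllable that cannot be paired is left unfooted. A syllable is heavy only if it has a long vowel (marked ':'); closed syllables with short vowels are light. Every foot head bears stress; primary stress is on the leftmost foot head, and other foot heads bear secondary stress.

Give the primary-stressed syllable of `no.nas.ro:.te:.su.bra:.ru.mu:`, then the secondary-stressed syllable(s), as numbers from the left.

primary 1, secondary 3, 4, 6, 8

Weights: 1 no L, 2 nas L, 3 ro: H, 4 te: H, 5 su L, 6 bra: H, 7 ru L, 8 mu: H.
Parse left to right (heavy = foot alone; LL = one foot; stranded L unfooted): (ˈno.nas) (ˈro:) (ˈte:) su (ˈbra:) ru (ˈmu:).
Foot heads: 1, 3, 4, 6, 8.
Primary stress on the leftmost head = syllable 1.
Secondary stress on 3, 4, 6, 8: ˈno.nas.ˌro:.ˌte:.su.ˌbra:.ru.ˌmu:.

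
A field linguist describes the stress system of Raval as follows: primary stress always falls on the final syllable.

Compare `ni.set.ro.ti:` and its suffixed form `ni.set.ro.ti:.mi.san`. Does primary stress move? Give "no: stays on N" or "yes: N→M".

Base `ni.set.ro.ti:` (4 syllables):
  The word has 4 syllables; the final syllable is syllable 4 (ti:).
  → primary stress on syllable 4.
Suffixed `ni.set.ro.ti:.mi.san` (6 syllables):
  The word has 6 syllables; the final syllable is syllable 6 (san).
  → primary stress on syllable 6.

yes: 4→6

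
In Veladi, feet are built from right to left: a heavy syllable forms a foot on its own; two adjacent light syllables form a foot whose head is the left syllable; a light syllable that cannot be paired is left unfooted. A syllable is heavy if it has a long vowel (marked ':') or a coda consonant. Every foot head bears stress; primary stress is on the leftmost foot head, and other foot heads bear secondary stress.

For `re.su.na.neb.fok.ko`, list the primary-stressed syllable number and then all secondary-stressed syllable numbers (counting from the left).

Weights: 1 re L, 2 su L, 3 na L, 4 neb H, 5 fok H, 6 ko L.
Parse right to left (heavy = foot alone; LL = one foot; stranded L unfooted): re (ˈsu.na) (ˈneb) (ˈfok) ko.
Foot heads: 2, 4, 5.
Primary stress on the leftmost head = syllable 2.
Secondary stress on 4, 5: re.ˈsu.na.ˌneb.ˌfok.ko.

primary 2, secondary 4, 5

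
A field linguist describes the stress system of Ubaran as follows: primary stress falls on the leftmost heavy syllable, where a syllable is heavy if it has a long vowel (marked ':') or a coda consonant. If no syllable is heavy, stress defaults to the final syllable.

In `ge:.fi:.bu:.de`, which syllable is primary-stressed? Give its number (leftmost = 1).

Weights: 1 ge: H, 2 fi: H, 3 bu: H, 4 de L.
Heavy syllables in the domain: 1, 2, 3. The leftmost is syllable 1 (ge:).
Primary stress: syllable 1 → ˈge:.fi:.bu:.de.

1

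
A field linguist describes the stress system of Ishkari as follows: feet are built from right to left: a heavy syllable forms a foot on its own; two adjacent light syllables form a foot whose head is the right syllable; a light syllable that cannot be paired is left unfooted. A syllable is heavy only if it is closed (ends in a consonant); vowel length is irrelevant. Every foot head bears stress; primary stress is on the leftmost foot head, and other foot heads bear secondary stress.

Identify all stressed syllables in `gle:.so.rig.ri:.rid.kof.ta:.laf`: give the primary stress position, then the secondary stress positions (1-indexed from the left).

primary 2, secondary 3, 5, 6, 8

Weights: 1 gle: L, 2 so L, 3 rig H, 4 ri: L, 5 rid H, 6 kof H, 7 ta: L, 8 laf H.
Parse right to left (heavy = foot alone; LL = one foot; stranded L unfooted): (gle:.ˈso) (ˈrig) ri: (ˈrid) (ˈkof) ta: (ˈlaf).
Foot heads: 2, 3, 5, 6, 8.
Primary stress on the leftmost head = syllable 2.
Secondary stress on 3, 5, 6, 8: gle:.ˈso.ˌrig.ri:.ˌrid.ˌkof.ta:.ˌlaf.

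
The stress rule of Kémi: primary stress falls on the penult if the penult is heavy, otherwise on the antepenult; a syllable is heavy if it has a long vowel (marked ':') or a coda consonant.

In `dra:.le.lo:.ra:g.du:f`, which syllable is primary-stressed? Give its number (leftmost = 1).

4

Weights: 3 lo: H, 4 ra:g H, 5 du:f H.
The penult (syllable 4, ra:g) is heavy, so it takes stress.
Primary stress: syllable 4 → dra:.le.lo:.ˈra:g.du:f.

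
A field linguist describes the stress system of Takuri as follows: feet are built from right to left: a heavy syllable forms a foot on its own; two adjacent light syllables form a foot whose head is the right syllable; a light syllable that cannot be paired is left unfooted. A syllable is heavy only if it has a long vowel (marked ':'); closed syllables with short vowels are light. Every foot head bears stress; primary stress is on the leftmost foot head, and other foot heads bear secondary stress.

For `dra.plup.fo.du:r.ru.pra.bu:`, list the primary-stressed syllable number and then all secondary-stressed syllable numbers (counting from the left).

primary 3, secondary 4, 6, 7

Weights: 1 dra L, 2 plup L, 3 fo L, 4 du:r H, 5 ru L, 6 pra L, 7 bu: H.
Parse right to left (heavy = foot alone; LL = one foot; stranded L unfooted): dra (plup.ˈfo) (ˈdu:r) (ru.ˈpra) (ˈbu:).
Foot heads: 3, 4, 6, 7.
Primary stress on the leftmost head = syllable 3.
Secondary stress on 4, 6, 7: dra.plup.ˈfo.ˌdu:r.ru.ˌpra.ˌbu:.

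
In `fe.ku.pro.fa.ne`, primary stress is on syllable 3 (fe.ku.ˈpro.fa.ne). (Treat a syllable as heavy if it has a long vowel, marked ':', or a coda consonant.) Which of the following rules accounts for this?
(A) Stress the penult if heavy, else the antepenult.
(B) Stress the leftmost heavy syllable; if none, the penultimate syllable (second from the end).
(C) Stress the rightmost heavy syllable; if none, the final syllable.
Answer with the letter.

A

Rule A → syllable 3 ✓.
Rule B → syllable 4 (observed: 3).
Rule C → syllable 5 (observed: 3).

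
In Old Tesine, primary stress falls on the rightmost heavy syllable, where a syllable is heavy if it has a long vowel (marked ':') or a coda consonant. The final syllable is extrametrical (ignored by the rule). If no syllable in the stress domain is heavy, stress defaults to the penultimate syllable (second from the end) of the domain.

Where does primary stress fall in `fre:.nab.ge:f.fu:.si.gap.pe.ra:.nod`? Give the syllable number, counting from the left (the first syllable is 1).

8

The final syllable (9, nod) is extrametrical; the stress domain is syllables 1–8.
Weights: 1 fre: H, 2 nab H, 3 ge:f H, 4 fu: H, 5 si L, 6 gap H, 7 pe L, 8 ra: H.
Heavy syllables in the domain: 1, 2, 3, 4, 6, 8. The rightmost is syllable 8 (ra:).
Primary stress: syllable 8 → fre:.nab.ge:f.fu:.si.gap.pe.ˈra:.nod.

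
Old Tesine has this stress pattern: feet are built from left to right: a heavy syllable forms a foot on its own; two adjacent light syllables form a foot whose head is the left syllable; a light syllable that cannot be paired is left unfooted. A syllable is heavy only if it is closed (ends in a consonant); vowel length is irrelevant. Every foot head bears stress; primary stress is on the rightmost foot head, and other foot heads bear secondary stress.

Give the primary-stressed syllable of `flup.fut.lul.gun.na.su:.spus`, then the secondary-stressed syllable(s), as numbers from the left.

Weights: 1 flup H, 2 fut H, 3 lul H, 4 gun H, 5 na L, 6 su: L, 7 spus H.
Parse left to right (heavy = foot alone; LL = one foot; stranded L unfooted): (ˈflup) (ˈfut) (ˈlul) (ˈgun) (ˈna.su:) (ˈspus).
Foot heads: 1, 2, 3, 4, 5, 7.
Primary stress on the rightmost head = syllable 7.
Secondary stress on 1, 2, 3, 4, 5: ˌflup.ˌfut.ˌlul.ˌgun.ˌna.su:.ˈspus.

primary 7, secondary 1, 2, 3, 4, 5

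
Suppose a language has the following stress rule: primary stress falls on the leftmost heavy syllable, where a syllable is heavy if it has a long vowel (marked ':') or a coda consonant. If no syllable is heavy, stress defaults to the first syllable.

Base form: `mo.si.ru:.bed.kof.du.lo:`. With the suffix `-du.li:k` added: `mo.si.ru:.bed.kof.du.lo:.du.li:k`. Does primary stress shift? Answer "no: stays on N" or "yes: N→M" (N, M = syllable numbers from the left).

Base `mo.si.ru:.bed.kof.du.lo:` (7 syllables):
  Weights: 1 mo L, 2 si L, 3 ru: H, 4 bed H, 5 kof H, 6 du L, 7 lo: H.
  Heavy syllables in the domain: 3, 4, 5, 7. The leftmost is syllable 3 (ru:).
  → primary stress on syllable 3.
Suffixed `mo.si.ru:.bed.kof.du.lo:.du.li:k` (9 syllables):
  Weights: 1 mo L, 2 si L, 3 ru: H, 4 bed H, 5 kof H, 6 du L, 7 lo: H, 8 du L, 9 li:k H.
  Heavy syllables in the domain: 3, 4, 5, 7, 9. The leftmost is syllable 3 (ru:).
  → primary stress on syllable 3.

no: stays on 3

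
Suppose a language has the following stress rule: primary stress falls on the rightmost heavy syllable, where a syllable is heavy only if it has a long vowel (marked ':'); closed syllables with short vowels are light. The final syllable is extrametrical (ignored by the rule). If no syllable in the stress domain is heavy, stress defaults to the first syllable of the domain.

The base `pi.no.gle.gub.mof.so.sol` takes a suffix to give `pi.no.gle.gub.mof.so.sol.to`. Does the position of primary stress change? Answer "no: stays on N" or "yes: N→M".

Base `pi.no.gle.gub.mof.so.sol` (7 syllables):
  The final syllable (7, sol) is extrametrical; the stress domain is syllables 1–6.
  Weights: 1 pi L, 2 no L, 3 gle L, 4 gub L, 5 mof L, 6 so L.
  No heavy syllable in the domain; default to the first syllable of the domain = syllable 1.
  → primary stress on syllable 1.
Suffixed `pi.no.gle.gub.mof.so.sol.to` (8 syllables):
  The final syllable (8, to) is extrametrical; the stress domain is syllables 1–7.
  Weights: 1 pi L, 2 no L, 3 gle L, 4 gub L, 5 mof L, 6 so L, 7 sol L.
  No heavy syllable in the domain; default to the first syllable of the domain = syllable 1.
  → primary stress on syllable 1.

no: stays on 1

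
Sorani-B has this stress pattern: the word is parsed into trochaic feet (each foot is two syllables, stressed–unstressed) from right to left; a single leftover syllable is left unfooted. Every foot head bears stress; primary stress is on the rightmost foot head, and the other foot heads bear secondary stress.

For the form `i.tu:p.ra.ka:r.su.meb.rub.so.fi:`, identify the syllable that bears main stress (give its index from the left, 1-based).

8

Parse right to left into trochaic (ˈσσ) feet: i (ˈtu:p.ra) (ˈka:r.su) (ˈmeb.rub) (ˈso.fi:). Syllable 1 is left unfooted.
Foot heads (stressed positions): 2, 4, 6, 8.
End Rule Rightmost: primary stress on the rightmost head = syllable 8.
Primary stress: syllable 8 → i.tu:p.ra.ka:r.su.meb.rub.ˈso.fi:.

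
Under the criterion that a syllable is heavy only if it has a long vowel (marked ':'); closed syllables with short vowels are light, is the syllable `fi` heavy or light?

light

`fi`: short vowel, open (no coda). Short vowel → light.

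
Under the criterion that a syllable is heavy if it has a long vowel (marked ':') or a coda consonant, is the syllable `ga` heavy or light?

light

`ga`: short vowel, open (no coda). Short vowel, open → light.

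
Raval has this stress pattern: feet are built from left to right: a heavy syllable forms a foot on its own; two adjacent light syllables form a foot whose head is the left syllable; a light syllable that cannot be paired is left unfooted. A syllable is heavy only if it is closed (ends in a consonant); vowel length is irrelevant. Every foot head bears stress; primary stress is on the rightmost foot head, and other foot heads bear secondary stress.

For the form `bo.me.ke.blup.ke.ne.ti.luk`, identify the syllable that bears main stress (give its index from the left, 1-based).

Weights: 1 bo L, 2 me L, 3 ke L, 4 blup H, 5 ke L, 6 ne L, 7 ti L, 8 luk H.
Parse left to right (heavy = foot alone; LL = one foot; stranded L unfooted): (ˈbo.me) ke (ˈblup) (ˈke.ne) ti (ˈluk).
Foot heads: 1, 4, 5, 8.
Primary stress on the rightmost head = syllable 8.
Primary stress: syllable 8 → bo.me.ke.blup.ke.ne.ti.ˈluk.

8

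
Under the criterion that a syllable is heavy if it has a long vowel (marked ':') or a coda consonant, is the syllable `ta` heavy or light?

light

`ta`: short vowel, open (no coda). Short vowel, open → light.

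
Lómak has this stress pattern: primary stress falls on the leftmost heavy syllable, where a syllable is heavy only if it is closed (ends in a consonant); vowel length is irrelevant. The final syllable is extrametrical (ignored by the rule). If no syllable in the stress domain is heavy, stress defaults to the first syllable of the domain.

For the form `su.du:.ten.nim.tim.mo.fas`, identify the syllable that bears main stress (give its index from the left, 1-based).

3

The final syllable (7, fas) is extrametrical; the stress domain is syllables 1–6.
Weights: 1 su L, 2 du: L, 3 ten H, 4 nim H, 5 tim H, 6 mo L.
Heavy syllables in the domain: 3, 4, 5. The leftmost is syllable 3 (ten).
Primary stress: syllable 3 → su.du:.ˈten.nim.tim.mo.fas.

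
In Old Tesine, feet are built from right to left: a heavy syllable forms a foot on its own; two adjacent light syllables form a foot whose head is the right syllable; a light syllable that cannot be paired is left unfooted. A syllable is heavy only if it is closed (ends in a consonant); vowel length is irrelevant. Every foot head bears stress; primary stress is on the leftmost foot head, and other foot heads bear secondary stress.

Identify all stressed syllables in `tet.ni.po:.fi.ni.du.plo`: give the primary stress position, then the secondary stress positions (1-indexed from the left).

Weights: 1 tet H, 2 ni L, 3 po: L, 4 fi L, 5 ni L, 6 du L, 7 plo L.
Parse right to left (heavy = foot alone; LL = one foot; stranded L unfooted): (ˈtet) (ni.ˈpo:) (fi.ˈni) (du.ˈplo).
Foot heads: 1, 3, 5, 7.
Primary stress on the leftmost head = syllable 1.
Secondary stress on 3, 5, 7: ˈtet.ni.ˌpo:.fi.ˌni.du.ˌplo.

primary 1, secondary 3, 5, 7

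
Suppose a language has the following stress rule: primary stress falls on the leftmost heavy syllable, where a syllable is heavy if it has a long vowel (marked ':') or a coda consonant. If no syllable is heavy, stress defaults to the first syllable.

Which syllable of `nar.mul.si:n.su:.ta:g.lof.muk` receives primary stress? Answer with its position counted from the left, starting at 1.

Weights: 1 nar H, 2 mul H, 3 si:n H, 4 su: H, 5 ta:g H, 6 lof H, 7 muk H.
Heavy syllables in the domain: 1, 2, 3, 4, 5, 6, 7. The leftmost is syllable 1 (nar).
Primary stress: syllable 1 → ˈnar.mul.si:n.su:.ta:g.lof.muk.

1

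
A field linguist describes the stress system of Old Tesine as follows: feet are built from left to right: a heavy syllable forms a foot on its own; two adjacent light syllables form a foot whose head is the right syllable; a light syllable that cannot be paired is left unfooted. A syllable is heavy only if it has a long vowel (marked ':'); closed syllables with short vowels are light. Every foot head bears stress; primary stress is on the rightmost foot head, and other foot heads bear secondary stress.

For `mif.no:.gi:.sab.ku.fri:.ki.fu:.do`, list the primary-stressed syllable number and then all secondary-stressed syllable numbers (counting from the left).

Weights: 1 mif L, 2 no: H, 3 gi: H, 4 sab L, 5 ku L, 6 fri: H, 7 ki L, 8 fu: H, 9 do L.
Parse left to right (heavy = foot alone; LL = one foot; stranded L unfooted): mif (ˈno:) (ˈgi:) (sab.ˈku) (ˈfri:) ki (ˈfu:) do.
Foot heads: 2, 3, 5, 6, 8.
Primary stress on the rightmost head = syllable 8.
Secondary stress on 2, 3, 5, 6: mif.ˌno:.ˌgi:.sab.ˌku.ˌfri:.ki.ˈfu:.do.

primary 8, secondary 2, 3, 5, 6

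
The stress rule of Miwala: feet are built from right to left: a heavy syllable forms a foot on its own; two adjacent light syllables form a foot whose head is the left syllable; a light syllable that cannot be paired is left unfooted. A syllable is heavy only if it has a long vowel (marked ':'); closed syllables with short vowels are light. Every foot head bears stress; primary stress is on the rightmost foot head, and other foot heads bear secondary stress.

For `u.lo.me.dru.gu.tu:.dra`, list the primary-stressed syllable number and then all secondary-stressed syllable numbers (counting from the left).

Weights: 1 u L, 2 lo L, 3 me L, 4 dru L, 5 gu L, 6 tu: H, 7 dra L.
Parse right to left (heavy = foot alone; LL = one foot; stranded L unfooted): u (ˈlo.me) (ˈdru.gu) (ˈtu:) dra.
Foot heads: 2, 4, 6.
Primary stress on the rightmost head = syllable 6.
Secondary stress on 2, 4: u.ˌlo.me.ˌdru.gu.ˈtu:.dra.

primary 6, secondary 2, 4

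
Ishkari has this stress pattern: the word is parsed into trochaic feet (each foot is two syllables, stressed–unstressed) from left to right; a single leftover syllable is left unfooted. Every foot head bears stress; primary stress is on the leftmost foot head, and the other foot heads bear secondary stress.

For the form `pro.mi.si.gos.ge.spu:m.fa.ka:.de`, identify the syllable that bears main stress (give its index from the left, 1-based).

Parse left to right into trochaic (ˈσσ) feet: (ˈpro.mi) (ˈsi.gos) (ˈge.spu:m) (ˈfa.ka:) de. Syllable 9 is left unfooted.
Foot heads (stressed positions): 1, 3, 5, 7.
End Rule Leftmost: primary stress on the leftmost head = syllable 1.
Primary stress: syllable 1 → ˈpro.mi.si.gos.ge.spu:m.fa.ka:.de.

1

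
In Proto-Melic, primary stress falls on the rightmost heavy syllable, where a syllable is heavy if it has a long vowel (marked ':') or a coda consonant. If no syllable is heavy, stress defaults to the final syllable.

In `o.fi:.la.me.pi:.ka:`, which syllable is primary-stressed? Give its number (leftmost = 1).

6

Weights: 1 o L, 2 fi: H, 3 la L, 4 me L, 5 pi: H, 6 ka: H.
Heavy syllables in the domain: 2, 5, 6. The rightmost is syllable 6 (ka:).
Primary stress: syllable 6 → o.fi:.la.me.pi:.ˈka:.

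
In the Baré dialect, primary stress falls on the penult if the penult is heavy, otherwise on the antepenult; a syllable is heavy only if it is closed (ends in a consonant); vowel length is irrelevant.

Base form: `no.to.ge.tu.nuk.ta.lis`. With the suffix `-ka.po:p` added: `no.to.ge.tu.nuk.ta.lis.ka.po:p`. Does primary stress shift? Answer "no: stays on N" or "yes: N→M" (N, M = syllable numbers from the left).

yes: 5→7

Base `no.to.ge.tu.nuk.ta.lis` (7 syllables):
  Weights: 5 nuk H, 6 ta L, 7 lis H.
  The penult (syllable 6, ta) is light, so stress falls on the antepenult (syllable 5, nuk).
  → primary stress on syllable 5.
Suffixed `no.to.ge.tu.nuk.ta.lis.ka.po:p` (9 syllables):
  Weights: 7 lis H, 8 ka L, 9 po:p H.
  The penult (syllable 8, ka) is light, so stress falls on the antepenult (syllable 7, lis).
  → primary stress on syllable 7.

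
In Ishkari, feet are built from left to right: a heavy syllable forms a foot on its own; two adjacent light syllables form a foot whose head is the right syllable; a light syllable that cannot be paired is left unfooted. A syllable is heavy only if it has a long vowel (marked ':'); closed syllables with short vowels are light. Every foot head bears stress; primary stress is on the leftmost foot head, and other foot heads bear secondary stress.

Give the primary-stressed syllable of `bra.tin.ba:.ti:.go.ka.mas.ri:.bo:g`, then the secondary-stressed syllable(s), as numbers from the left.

Weights: 1 bra L, 2 tin L, 3 ba: H, 4 ti: H, 5 go L, 6 ka L, 7 mas L, 8 ri: H, 9 bo:g H.
Parse left to right (heavy = foot alone; LL = one foot; stranded L unfooted): (bra.ˈtin) (ˈba:) (ˈti:) (go.ˈka) mas (ˈri:) (ˈbo:g).
Foot heads: 2, 3, 4, 6, 8, 9.
Primary stress on the leftmost head = syllable 2.
Secondary stress on 3, 4, 6, 8, 9: bra.ˈtin.ˌba:.ˌti:.go.ˌka.mas.ˌri:.ˌbo:g.

primary 2, secondary 3, 4, 6, 8, 9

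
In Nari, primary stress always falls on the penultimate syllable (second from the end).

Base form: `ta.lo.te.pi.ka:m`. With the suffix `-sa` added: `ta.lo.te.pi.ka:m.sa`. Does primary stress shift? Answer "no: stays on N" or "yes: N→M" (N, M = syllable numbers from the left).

yes: 4→5

Base `ta.lo.te.pi.ka:m` (5 syllables):
  The word has 5 syllables; the penultimate syllable (second from the end) is syllable 4 (pi).
  → primary stress on syllable 4.
Suffixed `ta.lo.te.pi.ka:m.sa` (6 syllables):
  The word has 6 syllables; the penultimate syllable (second from the end) is syllable 5 (ka:m).
  → primary stress on syllable 5.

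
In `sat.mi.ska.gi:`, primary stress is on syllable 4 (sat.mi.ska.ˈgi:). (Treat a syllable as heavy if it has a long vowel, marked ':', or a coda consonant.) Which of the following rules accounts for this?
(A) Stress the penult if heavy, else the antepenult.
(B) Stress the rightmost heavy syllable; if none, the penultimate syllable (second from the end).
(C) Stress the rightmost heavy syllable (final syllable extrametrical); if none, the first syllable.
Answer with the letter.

B

Rule A → syllable 2 (observed: 4).
Rule B → syllable 4 ✓.
Rule C → syllable 1 (observed: 4).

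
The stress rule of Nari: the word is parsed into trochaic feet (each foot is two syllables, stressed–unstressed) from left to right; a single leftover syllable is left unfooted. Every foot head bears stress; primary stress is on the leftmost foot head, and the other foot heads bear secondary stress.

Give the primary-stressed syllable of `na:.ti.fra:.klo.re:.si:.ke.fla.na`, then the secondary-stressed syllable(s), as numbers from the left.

Parse left to right into trochaic (ˈσσ) feet: (ˈna:.ti) (ˈfra:.klo) (ˈre:.si:) (ˈke.fla) na. Syllable 9 is left unfooted.
Foot heads (stressed positions): 1, 3, 5, 7.
End Rule Leftmost: primary stress on the leftmost head = syllable 1.
Secondary stress on 3, 5, 7: ˈna:.ti.ˌfra:.klo.ˌre:.si:.ˌke.fla.na.

primary 1, secondary 3, 5, 7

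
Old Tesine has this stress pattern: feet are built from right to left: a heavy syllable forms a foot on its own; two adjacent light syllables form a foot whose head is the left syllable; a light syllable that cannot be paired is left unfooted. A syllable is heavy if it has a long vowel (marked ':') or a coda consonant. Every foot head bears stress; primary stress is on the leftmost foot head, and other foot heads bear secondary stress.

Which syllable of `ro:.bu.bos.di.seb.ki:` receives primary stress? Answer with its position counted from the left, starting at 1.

1

Weights: 1 ro: H, 2 bu L, 3 bos H, 4 di L, 5 seb H, 6 ki: H.
Parse right to left (heavy = foot alone; LL = one foot; stranded L unfooted): (ˈro:) bu (ˈbos) di (ˈseb) (ˈki:).
Foot heads: 1, 3, 5, 6.
Primary stress on the leftmost head = syllable 1.
Primary stress: syllable 1 → ˈro:.bu.bos.di.seb.ki:.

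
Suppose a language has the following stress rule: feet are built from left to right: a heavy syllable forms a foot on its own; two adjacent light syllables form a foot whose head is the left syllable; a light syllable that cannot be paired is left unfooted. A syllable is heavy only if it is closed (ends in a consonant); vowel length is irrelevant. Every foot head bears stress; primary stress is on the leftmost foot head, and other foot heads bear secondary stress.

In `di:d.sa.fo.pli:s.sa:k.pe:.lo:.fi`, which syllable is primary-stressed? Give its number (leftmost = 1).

Weights: 1 di:d H, 2 sa L, 3 fo L, 4 pli:s H, 5 sa:k H, 6 pe: L, 7 lo: L, 8 fi L.
Parse left to right (heavy = foot alone; LL = one foot; stranded L unfooted): (ˈdi:d) (ˈsa.fo) (ˈpli:s) (ˈsa:k) (ˈpe:.lo:) fi.
Foot heads: 1, 2, 4, 5, 6.
Primary stress on the leftmost head = syllable 1.
Primary stress: syllable 1 → ˈdi:d.sa.fo.pli:s.sa:k.pe:.lo:.fi.

1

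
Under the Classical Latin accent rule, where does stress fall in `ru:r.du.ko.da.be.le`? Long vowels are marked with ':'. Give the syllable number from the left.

Classical Latin: stress the penult if heavy (long vowel or closed), else the antepenult.
Weights: 4 da L, 5 be L, 6 le L.
The penult (syllable 5, be) is light, so stress falls on the antepenult (syllable 4, da).
Stress on syllable 4: ru:r.du.ko.ˈda.be.le.

4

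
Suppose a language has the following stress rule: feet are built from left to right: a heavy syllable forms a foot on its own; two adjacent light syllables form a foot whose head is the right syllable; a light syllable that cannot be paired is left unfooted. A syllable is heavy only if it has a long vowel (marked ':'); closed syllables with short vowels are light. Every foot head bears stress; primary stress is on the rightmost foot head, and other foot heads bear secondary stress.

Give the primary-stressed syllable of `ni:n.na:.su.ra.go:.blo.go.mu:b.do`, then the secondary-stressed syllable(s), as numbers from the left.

primary 8, secondary 1, 2, 4, 5, 7

Weights: 1 ni:n H, 2 na: H, 3 su L, 4 ra L, 5 go: H, 6 blo L, 7 go L, 8 mu:b H, 9 do L.
Parse left to right (heavy = foot alone; LL = one foot; stranded L unfooted): (ˈni:n) (ˈna:) (su.ˈra) (ˈgo:) (blo.ˈgo) (ˈmu:b) do.
Foot heads: 1, 2, 4, 5, 7, 8.
Primary stress on the rightmost head = syllable 8.
Secondary stress on 1, 2, 4, 5, 7: ˌni:n.ˌna:.su.ˌra.ˌgo:.blo.ˌgo.ˈmu:b.do.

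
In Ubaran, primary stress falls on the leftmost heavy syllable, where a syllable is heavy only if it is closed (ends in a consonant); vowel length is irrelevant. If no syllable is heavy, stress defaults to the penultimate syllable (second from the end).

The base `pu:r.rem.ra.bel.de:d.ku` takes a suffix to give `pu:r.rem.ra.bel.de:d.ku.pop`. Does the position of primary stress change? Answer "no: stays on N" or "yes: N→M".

Base `pu:r.rem.ra.bel.de:d.ku` (6 syllables):
  Weights: 1 pu:r H, 2 rem H, 3 ra L, 4 bel H, 5 de:d H, 6 ku L.
  Heavy syllables in the domain: 1, 2, 4, 5. The leftmost is syllable 1 (pu:r).
  → primary stress on syllable 1.
Suffixed `pu:r.rem.ra.bel.de:d.ku.pop` (7 syllables):
  Weights: 1 pu:r H, 2 rem H, 3 ra L, 4 bel H, 5 de:d H, 6 ku L, 7 pop H.
  Heavy syllables in the domain: 1, 2, 4, 5, 7. The leftmost is syllable 1 (pu:r).
  → primary stress on syllable 1.

no: stays on 1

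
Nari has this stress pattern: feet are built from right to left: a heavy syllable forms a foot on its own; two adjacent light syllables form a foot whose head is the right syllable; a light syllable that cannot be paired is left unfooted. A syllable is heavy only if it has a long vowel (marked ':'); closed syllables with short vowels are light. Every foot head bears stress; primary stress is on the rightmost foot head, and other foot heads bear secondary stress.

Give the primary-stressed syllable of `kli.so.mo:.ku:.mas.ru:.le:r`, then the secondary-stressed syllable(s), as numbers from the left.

Weights: 1 kli L, 2 so L, 3 mo: H, 4 ku: H, 5 mas L, 6 ru: H, 7 le:r H.
Parse right to left (heavy = foot alone; LL = one foot; stranded L unfooted): (kli.ˈso) (ˈmo:) (ˈku:) mas (ˈru:) (ˈle:r).
Foot heads: 2, 3, 4, 6, 7.
Primary stress on the rightmost head = syllable 7.
Secondary stress on 2, 3, 4, 6: kli.ˌso.ˌmo:.ˌku:.mas.ˌru:.ˈle:r.

primary 7, secondary 2, 3, 4, 6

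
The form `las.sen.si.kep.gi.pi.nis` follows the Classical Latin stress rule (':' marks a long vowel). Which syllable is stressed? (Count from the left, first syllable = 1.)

5

Classical Latin: stress the penult if heavy (long vowel or closed), else the antepenult.
Weights: 5 gi L, 6 pi L, 7 nis H.
The penult (syllable 6, pi) is light, so stress falls on the antepenult (syllable 5, gi).
Stress on syllable 5: las.sen.si.kep.ˈgi.pi.nis.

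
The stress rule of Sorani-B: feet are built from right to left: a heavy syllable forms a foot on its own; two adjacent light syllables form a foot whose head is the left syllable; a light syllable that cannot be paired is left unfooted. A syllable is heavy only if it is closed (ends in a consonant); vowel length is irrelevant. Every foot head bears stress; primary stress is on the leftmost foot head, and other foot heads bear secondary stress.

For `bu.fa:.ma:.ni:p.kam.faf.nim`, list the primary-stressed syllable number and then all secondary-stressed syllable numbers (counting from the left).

primary 2, secondary 4, 5, 6, 7

Weights: 1 bu L, 2 fa: L, 3 ma: L, 4 ni:p H, 5 kam H, 6 faf H, 7 nim H.
Parse right to left (heavy = foot alone; LL = one foot; stranded L unfooted): bu (ˈfa:.ma:) (ˈni:p) (ˈkam) (ˈfaf) (ˈnim).
Foot heads: 2, 4, 5, 6, 7.
Primary stress on the leftmost head = syllable 2.
Secondary stress on 4, 5, 6, 7: bu.ˈfa:.ma:.ˌni:p.ˌkam.ˌfaf.ˌnim.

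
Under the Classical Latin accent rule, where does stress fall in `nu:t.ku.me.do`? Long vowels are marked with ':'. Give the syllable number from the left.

Classical Latin: stress the penult if heavy (long vowel or closed), else the antepenult.
Weights: 2 ku L, 3 me L, 4 do L.
The penult (syllable 3, me) is light, so stress falls on the antepenult (syllable 2, ku).
Stress on syllable 2: nu:t.ˈku.me.do.

2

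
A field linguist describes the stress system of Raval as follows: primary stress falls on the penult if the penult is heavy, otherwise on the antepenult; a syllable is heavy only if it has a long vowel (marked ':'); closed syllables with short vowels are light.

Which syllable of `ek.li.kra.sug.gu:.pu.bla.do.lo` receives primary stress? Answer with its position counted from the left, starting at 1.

7

Weights: 7 bla L, 8 do L, 9 lo L.
The penult (syllable 8, do) is light, so stress falls on the antepenult (syllable 7, bla).
Primary stress: syllable 7 → ek.li.kra.sug.gu:.pu.ˈbla.do.lo.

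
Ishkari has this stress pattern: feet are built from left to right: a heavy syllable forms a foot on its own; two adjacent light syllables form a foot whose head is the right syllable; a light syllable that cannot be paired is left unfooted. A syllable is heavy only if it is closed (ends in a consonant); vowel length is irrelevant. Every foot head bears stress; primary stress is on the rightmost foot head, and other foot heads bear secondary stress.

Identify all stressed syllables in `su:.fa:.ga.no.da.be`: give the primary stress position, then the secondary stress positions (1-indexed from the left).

Weights: 1 su: L, 2 fa: L, 3 ga L, 4 no L, 5 da L, 6 be L.
Parse left to right (heavy = foot alone; LL = one foot; stranded L unfooted): (su:.ˈfa:) (ga.ˈno) (da.ˈbe).
Foot heads: 2, 4, 6.
Primary stress on the rightmost head = syllable 6.
Secondary stress on 2, 4: su:.ˌfa:.ga.ˌno.da.ˈbe.

primary 6, secondary 2, 4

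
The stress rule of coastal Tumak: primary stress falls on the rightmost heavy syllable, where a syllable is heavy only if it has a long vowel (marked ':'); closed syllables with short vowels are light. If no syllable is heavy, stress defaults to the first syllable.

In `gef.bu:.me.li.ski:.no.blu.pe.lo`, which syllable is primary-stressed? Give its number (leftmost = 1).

5

Weights: 1 gef L, 2 bu: H, 3 me L, 4 li L, 5 ski: H, 6 no L, 7 blu L, 8 pe L, 9 lo L.
Heavy syllables in the domain: 2, 5. The rightmost is syllable 5 (ski:).
Primary stress: syllable 5 → gef.bu:.me.li.ˈski:.no.blu.pe.lo.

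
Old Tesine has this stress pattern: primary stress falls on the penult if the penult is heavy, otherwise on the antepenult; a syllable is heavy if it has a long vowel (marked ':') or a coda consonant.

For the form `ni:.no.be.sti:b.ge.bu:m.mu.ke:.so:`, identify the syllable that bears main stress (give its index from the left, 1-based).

Weights: 7 mu L, 8 ke: H, 9 so: H.
The penult (syllable 8, ke:) is heavy, so it takes stress.
Primary stress: syllable 8 → ni:.no.be.sti:b.ge.bu:m.mu.ˈke:.so:.

8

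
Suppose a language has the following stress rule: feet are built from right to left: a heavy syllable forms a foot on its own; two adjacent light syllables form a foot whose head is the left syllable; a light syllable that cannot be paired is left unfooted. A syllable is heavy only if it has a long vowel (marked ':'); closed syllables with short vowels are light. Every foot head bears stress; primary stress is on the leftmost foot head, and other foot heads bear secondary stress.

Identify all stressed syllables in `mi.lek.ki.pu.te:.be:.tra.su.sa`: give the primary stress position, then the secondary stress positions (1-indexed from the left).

Weights: 1 mi L, 2 lek L, 3 ki L, 4 pu L, 5 te: H, 6 be: H, 7 tra L, 8 su L, 9 sa L.
Parse right to left (heavy = foot alone; LL = one foot; stranded L unfooted): (ˈmi.lek) (ˈki.pu) (ˈte:) (ˈbe:) tra (ˈsu.sa).
Foot heads: 1, 3, 5, 6, 8.
Primary stress on the leftmost head = syllable 1.
Secondary stress on 3, 5, 6, 8: ˈmi.lek.ˌki.pu.ˌte:.ˌbe:.tra.ˌsu.sa.

primary 1, secondary 3, 5, 6, 8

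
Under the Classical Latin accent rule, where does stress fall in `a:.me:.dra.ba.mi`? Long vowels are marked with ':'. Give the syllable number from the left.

Classical Latin: stress the penult if heavy (long vowel or closed), else the antepenult.
Weights: 3 dra L, 4 ba L, 5 mi L.
The penult (syllable 4, ba) is light, so stress falls on the antepenult (syllable 3, dra).
Stress on syllable 3: a:.me:.ˈdra.ba.mi.

3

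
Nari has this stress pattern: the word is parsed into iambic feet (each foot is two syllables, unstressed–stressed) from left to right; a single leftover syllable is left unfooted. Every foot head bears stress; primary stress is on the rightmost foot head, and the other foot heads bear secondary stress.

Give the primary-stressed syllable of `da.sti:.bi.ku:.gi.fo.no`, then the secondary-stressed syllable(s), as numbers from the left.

primary 6, secondary 2, 4

Parse left to right into iambic (σˈσ) feet: (da.ˈsti:) (bi.ˈku:) (gi.ˈfo) no. Syllable 7 is left unfooted.
Foot heads (stressed positions): 2, 4, 6.
End Rule Rightmost: primary stress on the rightmost head = syllable 6.
Secondary stress on 2, 4: da.ˌsti:.bi.ˌku:.gi.ˈfo.no.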